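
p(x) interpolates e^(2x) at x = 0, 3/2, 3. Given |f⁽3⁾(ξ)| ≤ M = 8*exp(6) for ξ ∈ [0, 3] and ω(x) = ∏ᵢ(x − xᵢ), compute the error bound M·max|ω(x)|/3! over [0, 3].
sqrt(3)*exp(6)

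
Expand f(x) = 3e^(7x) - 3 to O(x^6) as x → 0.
21*x + 147*x**2/2 + 343*x**3/2 + 2401*x**4/8 + 16807*x**5/40 + O(x**6)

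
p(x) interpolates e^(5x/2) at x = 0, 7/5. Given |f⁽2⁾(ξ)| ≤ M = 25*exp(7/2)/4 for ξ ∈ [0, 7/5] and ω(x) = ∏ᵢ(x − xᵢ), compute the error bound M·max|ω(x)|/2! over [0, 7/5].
49*exp(7/2)/32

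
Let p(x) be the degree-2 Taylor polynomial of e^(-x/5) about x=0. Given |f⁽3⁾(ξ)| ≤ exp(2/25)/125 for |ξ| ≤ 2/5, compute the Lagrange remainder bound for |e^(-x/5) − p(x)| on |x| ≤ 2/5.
4*exp(2/25)/46875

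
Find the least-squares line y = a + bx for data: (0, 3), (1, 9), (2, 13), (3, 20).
a = 3, b = 11/2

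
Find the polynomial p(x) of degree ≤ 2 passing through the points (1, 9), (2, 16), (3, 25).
x**2 + 4*x + 4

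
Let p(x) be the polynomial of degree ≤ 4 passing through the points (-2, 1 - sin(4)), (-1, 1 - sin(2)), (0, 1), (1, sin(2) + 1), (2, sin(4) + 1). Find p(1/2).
-sin(4)/16 + 5*sin(2)/8 + 1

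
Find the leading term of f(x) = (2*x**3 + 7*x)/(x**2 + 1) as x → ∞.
2*x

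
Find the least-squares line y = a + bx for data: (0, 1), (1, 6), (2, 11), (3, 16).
a = 1, b = 5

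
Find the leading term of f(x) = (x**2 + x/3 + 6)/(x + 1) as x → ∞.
x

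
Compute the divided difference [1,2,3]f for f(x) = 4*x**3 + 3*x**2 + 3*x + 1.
27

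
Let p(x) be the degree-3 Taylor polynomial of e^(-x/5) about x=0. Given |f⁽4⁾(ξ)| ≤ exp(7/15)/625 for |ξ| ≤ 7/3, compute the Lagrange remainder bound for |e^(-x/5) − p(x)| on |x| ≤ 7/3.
2401*exp(7/15)/1215000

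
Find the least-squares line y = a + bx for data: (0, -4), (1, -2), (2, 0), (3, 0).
a = -18/5, b = 7/5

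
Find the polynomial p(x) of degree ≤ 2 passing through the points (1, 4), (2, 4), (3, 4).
4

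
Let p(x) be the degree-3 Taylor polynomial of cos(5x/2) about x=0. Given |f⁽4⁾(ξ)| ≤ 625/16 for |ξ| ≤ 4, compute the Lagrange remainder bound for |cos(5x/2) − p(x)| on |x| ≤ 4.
1250/3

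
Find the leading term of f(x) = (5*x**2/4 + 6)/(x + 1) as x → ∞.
5*x/4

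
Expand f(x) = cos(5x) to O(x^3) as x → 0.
1 - 25*x**2/2 + O(x**3)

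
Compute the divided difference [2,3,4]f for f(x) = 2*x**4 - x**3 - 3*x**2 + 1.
98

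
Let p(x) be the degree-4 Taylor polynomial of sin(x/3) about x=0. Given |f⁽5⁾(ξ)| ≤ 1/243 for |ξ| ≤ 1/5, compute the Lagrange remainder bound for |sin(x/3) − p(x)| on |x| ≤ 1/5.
1/91125000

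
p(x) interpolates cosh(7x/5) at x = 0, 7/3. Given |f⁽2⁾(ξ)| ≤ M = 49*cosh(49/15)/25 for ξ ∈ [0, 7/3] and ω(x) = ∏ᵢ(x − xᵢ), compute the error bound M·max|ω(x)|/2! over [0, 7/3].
2401*cosh(49/15)/1800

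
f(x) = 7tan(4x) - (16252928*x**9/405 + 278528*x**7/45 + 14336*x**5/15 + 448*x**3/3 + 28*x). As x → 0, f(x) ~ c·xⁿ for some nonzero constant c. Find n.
11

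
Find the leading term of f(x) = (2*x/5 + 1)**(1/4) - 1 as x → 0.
x/10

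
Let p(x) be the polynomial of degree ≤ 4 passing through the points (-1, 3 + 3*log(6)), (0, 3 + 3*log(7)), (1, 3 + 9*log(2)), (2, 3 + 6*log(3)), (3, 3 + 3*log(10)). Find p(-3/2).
3 + log(17179869184*2**(25/32)*3**(121/128)*5**(105/128)*7**(5/32)/2542277241)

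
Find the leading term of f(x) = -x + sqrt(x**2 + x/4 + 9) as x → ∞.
1/8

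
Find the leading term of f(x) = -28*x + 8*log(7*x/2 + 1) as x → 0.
-49*x**2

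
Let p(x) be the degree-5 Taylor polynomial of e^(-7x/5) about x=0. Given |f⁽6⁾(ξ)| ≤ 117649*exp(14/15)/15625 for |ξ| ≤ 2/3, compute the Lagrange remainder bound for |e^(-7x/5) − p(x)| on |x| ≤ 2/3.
470596*exp(14/15)/512578125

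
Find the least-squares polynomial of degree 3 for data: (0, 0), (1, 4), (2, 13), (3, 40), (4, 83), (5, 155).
5/42 + (415/252)x + (7/12)x² + (19/18)x³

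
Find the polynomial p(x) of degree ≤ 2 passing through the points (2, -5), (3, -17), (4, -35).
-3*x**2 + 3*x + 1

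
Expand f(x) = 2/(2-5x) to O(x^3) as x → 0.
1 + 5*x/2 + 25*x**2/4 + O(x**3)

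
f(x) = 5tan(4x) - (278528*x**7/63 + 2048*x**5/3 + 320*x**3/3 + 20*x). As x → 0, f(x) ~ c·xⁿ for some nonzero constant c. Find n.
9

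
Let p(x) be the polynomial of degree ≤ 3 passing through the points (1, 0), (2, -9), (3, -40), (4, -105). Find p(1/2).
0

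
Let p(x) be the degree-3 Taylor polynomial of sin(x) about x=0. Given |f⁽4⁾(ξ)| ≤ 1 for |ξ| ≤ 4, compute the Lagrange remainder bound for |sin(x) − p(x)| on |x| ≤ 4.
32/3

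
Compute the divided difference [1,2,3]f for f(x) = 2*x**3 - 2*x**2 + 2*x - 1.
10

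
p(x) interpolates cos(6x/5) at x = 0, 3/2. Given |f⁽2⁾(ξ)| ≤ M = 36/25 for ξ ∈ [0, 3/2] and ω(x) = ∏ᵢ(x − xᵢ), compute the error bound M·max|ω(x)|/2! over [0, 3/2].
81/200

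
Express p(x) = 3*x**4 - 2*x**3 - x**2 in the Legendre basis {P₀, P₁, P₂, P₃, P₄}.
(4/15)P₀ + (-6/5)P₁ + (22/21)P₂ + (-4/5)P₃ + (24/35)P₄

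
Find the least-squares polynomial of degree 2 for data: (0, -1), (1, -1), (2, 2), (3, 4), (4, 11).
-33/35 + (-57/70)x + (13/14)x²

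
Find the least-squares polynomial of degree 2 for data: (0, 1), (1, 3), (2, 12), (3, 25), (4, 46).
1 + (-4/5)x + (3)x²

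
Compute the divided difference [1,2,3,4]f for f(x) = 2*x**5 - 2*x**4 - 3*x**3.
107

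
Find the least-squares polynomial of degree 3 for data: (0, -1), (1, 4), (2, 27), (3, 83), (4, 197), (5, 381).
-62/63 + (529/189)x + (-197/252)x² + (335/108)x³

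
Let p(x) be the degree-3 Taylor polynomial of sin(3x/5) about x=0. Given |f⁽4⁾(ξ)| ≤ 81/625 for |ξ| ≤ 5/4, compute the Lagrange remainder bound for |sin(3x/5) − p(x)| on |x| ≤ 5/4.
27/2048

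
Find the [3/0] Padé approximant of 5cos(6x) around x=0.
5 - 90*x**2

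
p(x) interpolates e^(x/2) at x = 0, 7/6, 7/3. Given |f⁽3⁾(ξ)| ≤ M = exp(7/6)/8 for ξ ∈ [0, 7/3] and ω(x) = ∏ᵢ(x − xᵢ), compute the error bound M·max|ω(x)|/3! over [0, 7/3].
343*sqrt(3)*exp(7/6)/46656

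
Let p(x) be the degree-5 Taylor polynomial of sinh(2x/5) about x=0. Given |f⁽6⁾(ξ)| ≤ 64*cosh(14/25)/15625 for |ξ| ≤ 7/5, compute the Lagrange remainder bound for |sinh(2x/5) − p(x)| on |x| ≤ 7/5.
470596*cosh(14/25)/10986328125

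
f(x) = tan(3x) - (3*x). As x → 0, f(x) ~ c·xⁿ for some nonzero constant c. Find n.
3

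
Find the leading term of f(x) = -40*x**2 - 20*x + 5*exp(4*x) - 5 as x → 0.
160*x**3/3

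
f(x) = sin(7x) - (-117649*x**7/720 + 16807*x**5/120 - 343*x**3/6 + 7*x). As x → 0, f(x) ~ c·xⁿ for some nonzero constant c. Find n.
9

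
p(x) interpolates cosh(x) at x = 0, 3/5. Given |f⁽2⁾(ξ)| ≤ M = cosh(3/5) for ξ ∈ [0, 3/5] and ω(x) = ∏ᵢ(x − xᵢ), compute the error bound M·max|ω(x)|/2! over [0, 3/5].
9*cosh(3/5)/200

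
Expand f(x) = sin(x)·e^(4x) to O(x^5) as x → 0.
x + 4*x**2 + 47*x**3/6 + 10*x**4 + O(x**5)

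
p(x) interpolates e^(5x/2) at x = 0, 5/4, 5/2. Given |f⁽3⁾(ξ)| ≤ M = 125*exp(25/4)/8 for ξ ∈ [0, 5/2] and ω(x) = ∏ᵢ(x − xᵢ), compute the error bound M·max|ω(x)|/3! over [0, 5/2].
15625*sqrt(3)*exp(25/4)/13824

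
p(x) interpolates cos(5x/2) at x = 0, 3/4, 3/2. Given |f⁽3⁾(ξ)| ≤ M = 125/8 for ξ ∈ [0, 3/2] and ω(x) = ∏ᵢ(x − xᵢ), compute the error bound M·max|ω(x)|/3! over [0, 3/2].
125*sqrt(3)/512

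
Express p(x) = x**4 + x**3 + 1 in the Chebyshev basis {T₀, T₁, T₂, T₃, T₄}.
(11/8)T₀ + (3/4)T₁ + (1/2)T₂ + (1/4)T₃ + (1/8)T₄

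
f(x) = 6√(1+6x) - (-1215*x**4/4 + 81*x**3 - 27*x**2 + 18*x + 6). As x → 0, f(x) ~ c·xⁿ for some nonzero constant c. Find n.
5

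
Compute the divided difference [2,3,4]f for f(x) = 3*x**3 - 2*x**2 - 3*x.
25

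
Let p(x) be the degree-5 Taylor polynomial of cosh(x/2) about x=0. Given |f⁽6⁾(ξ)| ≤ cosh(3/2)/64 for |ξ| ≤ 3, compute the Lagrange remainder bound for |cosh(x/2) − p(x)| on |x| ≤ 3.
81*cosh(3/2)/5120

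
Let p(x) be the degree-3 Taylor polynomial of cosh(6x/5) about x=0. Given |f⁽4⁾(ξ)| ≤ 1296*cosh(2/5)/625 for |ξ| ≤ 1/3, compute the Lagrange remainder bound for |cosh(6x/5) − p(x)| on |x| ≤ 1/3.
2*cosh(2/5)/1875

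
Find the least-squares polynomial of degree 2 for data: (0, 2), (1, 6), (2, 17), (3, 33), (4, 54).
62/35 + (137/70)x + (39/14)x²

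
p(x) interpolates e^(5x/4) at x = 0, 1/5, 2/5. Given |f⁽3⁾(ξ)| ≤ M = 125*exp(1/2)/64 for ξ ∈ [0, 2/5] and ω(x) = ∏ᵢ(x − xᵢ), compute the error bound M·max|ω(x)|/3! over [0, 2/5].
sqrt(3)*exp(1/2)/1728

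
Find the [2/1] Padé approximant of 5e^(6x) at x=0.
(30*x**2 + 20*x + 5)/(1 - 2*x)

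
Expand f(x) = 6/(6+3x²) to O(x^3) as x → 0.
1 - x**2/2 + O(x**3)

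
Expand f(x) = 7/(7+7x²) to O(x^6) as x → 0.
1 - x**2 + x**4 + O(x**6)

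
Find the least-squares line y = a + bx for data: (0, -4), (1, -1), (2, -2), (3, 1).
a = -18/5, b = 7/5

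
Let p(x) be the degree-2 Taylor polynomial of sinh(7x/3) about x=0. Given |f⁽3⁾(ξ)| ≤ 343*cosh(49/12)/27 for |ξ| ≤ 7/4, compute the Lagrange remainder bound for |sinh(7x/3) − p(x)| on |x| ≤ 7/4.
117649*cosh(49/12)/10368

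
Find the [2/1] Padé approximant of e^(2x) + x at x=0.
(7*x/3 + 1)/(1 - 2*x/3)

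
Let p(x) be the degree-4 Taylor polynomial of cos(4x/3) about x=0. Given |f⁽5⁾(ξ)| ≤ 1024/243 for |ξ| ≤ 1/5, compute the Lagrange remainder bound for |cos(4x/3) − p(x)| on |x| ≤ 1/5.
128/11390625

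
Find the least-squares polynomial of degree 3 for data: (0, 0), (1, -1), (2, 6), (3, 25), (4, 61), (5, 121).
-13/126 + (-1811/756)x + (58/63)x² + (95/108)x³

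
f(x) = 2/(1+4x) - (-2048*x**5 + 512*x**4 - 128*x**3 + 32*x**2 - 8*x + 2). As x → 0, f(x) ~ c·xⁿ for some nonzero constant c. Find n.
6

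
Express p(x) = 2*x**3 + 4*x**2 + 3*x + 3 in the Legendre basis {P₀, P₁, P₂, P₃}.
(13/3)P₀ + (21/5)P₁ + (8/3)P₂ + (4/5)P₃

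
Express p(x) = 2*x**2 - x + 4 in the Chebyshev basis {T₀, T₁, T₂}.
(5)T₀ - T₁ + T₂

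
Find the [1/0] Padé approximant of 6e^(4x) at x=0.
24*x + 6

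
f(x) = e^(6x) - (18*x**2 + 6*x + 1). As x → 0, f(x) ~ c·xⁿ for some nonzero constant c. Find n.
3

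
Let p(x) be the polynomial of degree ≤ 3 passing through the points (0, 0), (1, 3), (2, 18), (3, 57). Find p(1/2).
3/4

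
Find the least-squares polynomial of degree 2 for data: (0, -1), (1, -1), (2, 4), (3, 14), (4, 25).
-47/35 + (-71/70)x + (27/14)x²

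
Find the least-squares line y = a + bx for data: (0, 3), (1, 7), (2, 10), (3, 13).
a = 33/10, b = 33/10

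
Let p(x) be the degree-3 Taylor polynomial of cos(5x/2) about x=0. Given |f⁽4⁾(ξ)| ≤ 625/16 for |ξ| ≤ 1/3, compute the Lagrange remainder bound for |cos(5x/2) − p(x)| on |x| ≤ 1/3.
625/31104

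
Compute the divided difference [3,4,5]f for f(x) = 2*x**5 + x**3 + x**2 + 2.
1333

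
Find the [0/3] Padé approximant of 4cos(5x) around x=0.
4/(25*x**2/2 + 1)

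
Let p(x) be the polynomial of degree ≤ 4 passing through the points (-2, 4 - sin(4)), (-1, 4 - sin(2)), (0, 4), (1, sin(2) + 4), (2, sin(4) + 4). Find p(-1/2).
-5*sin(2)/8 + sin(4)/16 + 4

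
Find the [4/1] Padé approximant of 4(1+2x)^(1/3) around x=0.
(64*x**4/243 - 256*x**3/405 + 32*x**2/15 + 128*x/15 + 4)/(22*x/15 + 1)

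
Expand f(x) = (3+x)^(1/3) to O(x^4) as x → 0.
3**(1/3) + 3**(1/3)*x/9 - 3**(1/3)*x**2/81 + 5*3**(1/3)*x**3/2187 + O(x**4)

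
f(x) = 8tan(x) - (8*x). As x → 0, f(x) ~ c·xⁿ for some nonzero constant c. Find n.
3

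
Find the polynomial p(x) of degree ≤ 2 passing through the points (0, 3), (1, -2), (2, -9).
-x**2 - 4*x + 3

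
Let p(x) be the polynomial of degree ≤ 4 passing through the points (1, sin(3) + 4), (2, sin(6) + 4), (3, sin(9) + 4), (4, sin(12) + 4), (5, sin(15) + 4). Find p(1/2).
35*sin(15)/128 + 315*sin(3)/128 - 45*sin(12)/32 - 105*sin(6)/32 + 189*sin(9)/64 + 4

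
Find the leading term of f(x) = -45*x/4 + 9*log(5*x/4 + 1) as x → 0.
-225*x**2/32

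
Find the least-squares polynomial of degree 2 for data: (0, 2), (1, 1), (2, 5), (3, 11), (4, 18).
11/7 + (-33/35)x + (9/7)x²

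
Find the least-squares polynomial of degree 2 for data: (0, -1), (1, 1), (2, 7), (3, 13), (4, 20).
-48/35 + (89/35)x + (5/7)x²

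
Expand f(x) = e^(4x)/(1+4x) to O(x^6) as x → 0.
1 + 8*x**2 - 64*x**3/3 + 96*x**4 - 5632*x**5/15 + O(x**6)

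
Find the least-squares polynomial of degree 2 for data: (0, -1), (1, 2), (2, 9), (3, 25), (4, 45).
-6/7 + (-11/14)x + (43/14)x²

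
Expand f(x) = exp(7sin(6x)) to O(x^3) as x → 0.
1 + 42*x + 882*x**2 + O(x**3)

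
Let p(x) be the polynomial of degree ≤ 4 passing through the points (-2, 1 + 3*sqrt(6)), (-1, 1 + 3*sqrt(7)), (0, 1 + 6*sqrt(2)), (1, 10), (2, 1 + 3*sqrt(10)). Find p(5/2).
-913/32 - 135*sqrt(7)/32 + 105*sqrt(6)/128 + 945*sqrt(10)/128 + 567*sqrt(2)/32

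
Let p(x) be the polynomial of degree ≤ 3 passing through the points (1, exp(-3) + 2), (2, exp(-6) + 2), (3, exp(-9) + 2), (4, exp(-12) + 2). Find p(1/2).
(-35*exp(6) - 5 + 21*exp(3) + 35*exp(9) + 32*exp(12))*exp(-12)/16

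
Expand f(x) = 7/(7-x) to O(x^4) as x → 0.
1 + x/7 + x**2/49 + x**3/343 + O(x**4)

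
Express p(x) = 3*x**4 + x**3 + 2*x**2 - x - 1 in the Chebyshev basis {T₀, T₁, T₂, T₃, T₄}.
(9/8)T₀ + (-1/4)T₁ + (5/2)T₂ + (1/4)T₃ + (3/8)T₄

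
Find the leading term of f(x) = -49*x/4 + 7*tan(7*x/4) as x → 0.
2401*x**3/192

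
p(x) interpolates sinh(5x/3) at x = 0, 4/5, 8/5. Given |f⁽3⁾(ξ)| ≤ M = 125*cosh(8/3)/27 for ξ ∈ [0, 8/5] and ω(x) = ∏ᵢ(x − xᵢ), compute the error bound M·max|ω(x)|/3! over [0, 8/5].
64*sqrt(3)*cosh(8/3)/729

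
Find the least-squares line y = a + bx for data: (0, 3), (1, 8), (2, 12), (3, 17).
a = 31/10, b = 23/5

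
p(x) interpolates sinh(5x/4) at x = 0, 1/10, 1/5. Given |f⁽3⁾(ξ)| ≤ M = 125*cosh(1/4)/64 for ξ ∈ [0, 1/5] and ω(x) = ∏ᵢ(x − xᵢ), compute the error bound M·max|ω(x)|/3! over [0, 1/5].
sqrt(3)*cosh(1/4)/13824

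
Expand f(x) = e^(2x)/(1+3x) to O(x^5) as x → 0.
1 - x + 5*x**2 - 41*x**3/3 + 125*x**4/3 + O(x**5)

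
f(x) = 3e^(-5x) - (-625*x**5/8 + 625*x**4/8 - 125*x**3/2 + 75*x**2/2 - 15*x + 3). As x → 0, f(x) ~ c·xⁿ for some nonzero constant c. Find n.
6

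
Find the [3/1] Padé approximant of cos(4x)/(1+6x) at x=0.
(16*x**3/9 - 176*x**2/21 + 4*x/63 + 1)/(382*x/63 + 1)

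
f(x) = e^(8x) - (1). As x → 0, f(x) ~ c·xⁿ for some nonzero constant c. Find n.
1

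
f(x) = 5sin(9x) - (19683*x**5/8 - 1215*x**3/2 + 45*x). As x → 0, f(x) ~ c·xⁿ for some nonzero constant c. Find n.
7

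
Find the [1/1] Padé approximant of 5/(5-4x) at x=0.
1/(1 - 4*x/5)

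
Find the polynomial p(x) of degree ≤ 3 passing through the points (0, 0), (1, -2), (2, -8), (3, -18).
-2*x**2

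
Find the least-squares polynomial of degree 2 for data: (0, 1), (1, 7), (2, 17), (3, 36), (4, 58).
37/35 + (181/70)x + (41/14)x²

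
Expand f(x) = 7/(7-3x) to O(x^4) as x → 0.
1 + 3*x/7 + 9*x**2/49 + 27*x**3/343 + O(x**4)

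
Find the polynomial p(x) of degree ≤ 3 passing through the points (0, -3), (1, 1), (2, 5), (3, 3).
-x**3 + 3*x**2 + 2*x - 3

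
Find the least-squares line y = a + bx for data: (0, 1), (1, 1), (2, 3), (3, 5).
a = 2/5, b = 7/5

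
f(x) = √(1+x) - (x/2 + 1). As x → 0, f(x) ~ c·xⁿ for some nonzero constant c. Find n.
2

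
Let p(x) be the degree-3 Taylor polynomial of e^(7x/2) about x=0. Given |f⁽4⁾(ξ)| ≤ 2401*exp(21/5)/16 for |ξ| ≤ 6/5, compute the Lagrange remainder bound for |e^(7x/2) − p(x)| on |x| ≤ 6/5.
64827*exp(21/5)/5000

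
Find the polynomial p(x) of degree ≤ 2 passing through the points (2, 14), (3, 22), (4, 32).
x**2 + 3*x + 4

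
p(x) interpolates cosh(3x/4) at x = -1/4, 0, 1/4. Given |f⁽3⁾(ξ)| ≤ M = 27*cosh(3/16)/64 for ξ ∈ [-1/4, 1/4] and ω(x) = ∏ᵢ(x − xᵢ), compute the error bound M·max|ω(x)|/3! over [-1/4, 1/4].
sqrt(3)*cosh(3/16)/4096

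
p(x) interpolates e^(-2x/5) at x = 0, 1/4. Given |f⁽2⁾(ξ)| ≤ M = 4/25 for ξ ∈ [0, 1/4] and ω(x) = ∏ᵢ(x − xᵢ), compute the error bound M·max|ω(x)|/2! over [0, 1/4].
1/800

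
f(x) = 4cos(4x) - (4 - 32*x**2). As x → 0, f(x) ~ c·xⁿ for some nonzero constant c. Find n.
4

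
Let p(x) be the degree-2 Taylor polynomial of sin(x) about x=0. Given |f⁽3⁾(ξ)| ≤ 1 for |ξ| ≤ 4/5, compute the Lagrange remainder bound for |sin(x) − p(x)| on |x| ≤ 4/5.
32/375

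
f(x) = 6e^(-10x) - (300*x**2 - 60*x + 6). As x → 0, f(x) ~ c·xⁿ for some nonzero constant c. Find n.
3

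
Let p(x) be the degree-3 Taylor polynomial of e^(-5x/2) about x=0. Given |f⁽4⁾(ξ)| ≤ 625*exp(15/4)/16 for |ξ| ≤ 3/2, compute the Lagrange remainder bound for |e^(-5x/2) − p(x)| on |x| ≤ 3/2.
16875*exp(15/4)/2048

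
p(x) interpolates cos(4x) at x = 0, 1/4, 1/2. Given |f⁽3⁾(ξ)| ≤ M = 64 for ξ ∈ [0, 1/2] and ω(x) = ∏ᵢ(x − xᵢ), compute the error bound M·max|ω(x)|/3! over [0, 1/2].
sqrt(3)/27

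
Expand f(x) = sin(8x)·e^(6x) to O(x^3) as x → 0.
8*x + 48*x**2 + O(x**3)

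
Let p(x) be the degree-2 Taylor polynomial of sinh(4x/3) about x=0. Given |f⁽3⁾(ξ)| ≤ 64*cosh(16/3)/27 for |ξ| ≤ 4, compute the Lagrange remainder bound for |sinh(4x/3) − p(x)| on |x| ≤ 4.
2048*cosh(16/3)/81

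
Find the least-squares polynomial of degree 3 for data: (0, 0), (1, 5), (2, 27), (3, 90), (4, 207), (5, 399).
23/126 + (331/756)x + (40/63)x² + (329/108)x³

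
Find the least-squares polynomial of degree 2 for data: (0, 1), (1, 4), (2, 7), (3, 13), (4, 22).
47/35 + (57/70)x + (15/14)x²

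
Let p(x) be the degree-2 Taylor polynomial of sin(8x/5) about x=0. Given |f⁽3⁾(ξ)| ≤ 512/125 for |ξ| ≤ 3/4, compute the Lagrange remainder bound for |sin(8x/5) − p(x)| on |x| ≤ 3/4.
36/125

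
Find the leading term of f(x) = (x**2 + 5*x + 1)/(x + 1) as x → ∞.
x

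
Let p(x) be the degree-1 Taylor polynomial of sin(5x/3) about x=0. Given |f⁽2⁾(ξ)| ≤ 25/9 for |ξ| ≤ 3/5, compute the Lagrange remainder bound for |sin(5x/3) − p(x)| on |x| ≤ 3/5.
1/2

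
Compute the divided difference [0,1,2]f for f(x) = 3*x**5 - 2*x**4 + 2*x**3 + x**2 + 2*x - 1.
38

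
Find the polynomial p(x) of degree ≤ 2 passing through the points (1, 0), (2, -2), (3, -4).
2 - 2*x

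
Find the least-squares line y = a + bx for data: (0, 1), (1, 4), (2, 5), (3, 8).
a = 6/5, b = 11/5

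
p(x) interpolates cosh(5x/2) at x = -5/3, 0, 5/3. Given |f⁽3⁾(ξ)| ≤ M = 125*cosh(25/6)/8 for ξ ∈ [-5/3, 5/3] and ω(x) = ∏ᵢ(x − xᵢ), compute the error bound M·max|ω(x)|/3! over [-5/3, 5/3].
15625*sqrt(3)*cosh(25/6)/5832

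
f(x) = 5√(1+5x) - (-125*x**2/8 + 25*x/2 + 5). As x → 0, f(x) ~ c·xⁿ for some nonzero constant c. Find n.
3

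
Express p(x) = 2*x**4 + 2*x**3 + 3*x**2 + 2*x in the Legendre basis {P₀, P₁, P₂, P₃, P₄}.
(7/5)P₀ + (16/5)P₁ + (22/7)P₂ + (4/5)P₃ + (16/35)P₄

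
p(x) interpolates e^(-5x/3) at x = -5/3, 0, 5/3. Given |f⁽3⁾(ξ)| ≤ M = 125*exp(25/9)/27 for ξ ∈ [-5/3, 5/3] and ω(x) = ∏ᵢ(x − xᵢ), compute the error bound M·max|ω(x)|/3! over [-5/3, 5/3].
15625*sqrt(3)*exp(25/9)/19683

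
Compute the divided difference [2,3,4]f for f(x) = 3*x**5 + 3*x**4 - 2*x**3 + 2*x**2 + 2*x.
1004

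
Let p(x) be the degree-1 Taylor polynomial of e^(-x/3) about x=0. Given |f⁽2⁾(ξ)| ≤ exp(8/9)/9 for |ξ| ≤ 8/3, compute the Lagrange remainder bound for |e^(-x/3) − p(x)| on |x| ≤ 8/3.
32*exp(8/9)/81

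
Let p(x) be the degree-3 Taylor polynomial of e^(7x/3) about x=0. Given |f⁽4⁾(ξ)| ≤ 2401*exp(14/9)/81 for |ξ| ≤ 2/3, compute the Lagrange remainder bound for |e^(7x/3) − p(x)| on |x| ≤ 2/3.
4802*exp(14/9)/19683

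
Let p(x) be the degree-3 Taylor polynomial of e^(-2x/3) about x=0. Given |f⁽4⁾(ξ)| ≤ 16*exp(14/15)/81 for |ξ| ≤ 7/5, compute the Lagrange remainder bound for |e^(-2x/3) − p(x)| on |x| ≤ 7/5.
4802*exp(14/15)/151875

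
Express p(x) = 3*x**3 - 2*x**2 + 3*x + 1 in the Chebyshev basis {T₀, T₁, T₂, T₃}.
(21/4)T₁ - T₂ + (3/4)T₃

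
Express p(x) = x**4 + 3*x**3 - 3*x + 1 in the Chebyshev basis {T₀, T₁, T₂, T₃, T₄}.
(11/8)T₀ + (-3/4)T₁ + (1/2)T₂ + (3/4)T₃ + (1/8)T₄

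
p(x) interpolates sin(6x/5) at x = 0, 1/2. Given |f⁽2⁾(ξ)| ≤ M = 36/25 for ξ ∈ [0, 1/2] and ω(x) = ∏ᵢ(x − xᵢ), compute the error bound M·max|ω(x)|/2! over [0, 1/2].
9/200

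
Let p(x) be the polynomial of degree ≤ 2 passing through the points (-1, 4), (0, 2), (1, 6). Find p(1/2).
13/4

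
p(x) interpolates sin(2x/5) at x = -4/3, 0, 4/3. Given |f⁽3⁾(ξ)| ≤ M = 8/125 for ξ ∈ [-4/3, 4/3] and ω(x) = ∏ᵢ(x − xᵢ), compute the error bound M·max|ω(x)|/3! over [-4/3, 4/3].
512*sqrt(3)/91125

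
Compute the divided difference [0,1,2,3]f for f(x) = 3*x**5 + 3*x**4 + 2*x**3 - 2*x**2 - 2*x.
95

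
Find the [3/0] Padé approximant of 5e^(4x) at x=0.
160*x**3/3 + 40*x**2 + 20*x + 5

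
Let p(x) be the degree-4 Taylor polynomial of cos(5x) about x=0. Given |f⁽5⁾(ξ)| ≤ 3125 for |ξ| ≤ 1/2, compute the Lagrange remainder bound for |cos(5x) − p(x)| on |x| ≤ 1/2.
625/768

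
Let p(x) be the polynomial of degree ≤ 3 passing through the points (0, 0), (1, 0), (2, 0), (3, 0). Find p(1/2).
0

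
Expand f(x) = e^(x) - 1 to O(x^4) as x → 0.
x + x**2/2 + x**3/6 + O(x**4)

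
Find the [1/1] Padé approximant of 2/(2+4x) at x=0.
1/(2*x + 1)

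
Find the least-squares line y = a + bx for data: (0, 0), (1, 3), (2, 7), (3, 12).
a = -1/2, b = 4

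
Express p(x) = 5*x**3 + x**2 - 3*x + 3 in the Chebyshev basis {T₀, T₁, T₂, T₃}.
(7/2)T₀ + (3/4)T₁ + (1/2)T₂ + (5/4)T₃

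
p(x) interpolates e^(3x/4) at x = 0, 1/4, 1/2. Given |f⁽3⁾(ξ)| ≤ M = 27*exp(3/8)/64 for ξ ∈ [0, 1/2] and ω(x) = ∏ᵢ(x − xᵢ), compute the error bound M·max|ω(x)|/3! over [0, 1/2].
sqrt(3)*exp(3/8)/4096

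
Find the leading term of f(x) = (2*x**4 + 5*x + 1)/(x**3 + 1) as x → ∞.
2*x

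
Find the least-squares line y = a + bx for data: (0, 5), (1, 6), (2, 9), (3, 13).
a = 21/5, b = 27/10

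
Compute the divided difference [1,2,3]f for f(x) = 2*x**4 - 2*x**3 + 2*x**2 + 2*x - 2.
40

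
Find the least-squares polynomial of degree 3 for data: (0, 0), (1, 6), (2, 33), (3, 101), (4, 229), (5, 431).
25/126 + (-73/756)x + (593/252)x² + (161/54)x³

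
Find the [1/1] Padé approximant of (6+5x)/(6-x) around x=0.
(5*x/6 + 1)/(1 - x/6)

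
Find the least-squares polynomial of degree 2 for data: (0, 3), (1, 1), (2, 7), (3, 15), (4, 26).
12/5 + (-2)x + (2)x²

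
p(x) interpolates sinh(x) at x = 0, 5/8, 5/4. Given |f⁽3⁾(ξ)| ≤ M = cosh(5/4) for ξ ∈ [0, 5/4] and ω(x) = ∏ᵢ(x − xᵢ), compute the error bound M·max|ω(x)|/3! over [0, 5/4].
125*sqrt(3)*cosh(5/4)/13824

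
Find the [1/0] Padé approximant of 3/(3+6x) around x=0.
1 - 2*x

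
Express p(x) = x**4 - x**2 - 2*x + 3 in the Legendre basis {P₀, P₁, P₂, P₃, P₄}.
(43/15)P₀ + (-2)P₁ + (-2/21)P₂ + (8/35)P₄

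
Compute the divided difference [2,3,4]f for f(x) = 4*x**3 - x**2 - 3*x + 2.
35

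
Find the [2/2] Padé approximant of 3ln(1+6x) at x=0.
18*x*(3*x + 1)/(6*x**2 + 6*x + 1)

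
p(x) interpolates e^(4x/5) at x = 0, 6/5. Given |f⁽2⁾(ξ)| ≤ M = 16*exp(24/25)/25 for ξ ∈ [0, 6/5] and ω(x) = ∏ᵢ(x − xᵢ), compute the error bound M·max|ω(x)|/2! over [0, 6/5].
72*exp(24/25)/625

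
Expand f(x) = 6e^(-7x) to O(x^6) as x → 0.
6 - 42*x + 147*x**2 - 343*x**3 + 2401*x**4/4 - 16807*x**5/20 + O(x**6)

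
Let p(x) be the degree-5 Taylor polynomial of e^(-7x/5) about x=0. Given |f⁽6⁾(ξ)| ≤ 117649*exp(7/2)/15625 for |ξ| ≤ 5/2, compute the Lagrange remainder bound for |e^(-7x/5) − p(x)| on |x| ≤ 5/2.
117649*exp(7/2)/46080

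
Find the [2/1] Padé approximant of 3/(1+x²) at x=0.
3 - 3*x**2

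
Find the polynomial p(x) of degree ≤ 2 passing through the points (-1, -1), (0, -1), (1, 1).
x**2 + x - 1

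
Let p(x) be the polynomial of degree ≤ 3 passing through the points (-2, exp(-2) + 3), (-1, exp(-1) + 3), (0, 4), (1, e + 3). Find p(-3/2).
(5 + 15*e + (e + 43)*exp(2))*exp(-2)/16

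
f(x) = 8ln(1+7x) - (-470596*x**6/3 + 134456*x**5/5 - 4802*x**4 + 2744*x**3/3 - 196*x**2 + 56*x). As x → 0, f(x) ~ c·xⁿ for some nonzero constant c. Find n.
7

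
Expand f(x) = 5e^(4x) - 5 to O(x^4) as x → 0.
20*x + 40*x**2 + 160*x**3/3 + O(x**4)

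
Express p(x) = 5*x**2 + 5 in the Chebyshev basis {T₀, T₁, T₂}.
(15/2)T₀ + (5/2)T₂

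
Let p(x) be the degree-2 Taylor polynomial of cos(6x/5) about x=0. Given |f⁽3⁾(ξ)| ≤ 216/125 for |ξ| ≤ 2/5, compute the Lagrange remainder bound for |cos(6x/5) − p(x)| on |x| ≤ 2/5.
288/15625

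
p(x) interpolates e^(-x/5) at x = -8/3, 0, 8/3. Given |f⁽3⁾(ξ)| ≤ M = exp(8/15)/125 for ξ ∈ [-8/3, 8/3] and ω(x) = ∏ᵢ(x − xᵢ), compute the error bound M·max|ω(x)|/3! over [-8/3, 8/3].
512*sqrt(3)*exp(8/15)/91125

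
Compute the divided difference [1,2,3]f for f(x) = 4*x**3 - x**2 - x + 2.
23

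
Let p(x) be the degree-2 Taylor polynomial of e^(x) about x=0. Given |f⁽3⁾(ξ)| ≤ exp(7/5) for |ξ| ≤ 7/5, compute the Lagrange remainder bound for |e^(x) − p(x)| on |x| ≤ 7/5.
343*exp(7/5)/750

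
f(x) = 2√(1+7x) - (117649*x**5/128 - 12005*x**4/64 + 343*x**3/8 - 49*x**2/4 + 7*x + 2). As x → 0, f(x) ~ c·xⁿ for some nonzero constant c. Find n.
6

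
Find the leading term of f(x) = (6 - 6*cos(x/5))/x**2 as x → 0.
3/25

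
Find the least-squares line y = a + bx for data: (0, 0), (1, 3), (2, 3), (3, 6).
a = 3/10, b = 9/5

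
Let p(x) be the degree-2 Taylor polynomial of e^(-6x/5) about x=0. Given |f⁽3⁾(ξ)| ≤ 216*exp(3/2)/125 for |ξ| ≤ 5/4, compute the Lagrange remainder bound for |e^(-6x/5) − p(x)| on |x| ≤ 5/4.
9*exp(3/2)/16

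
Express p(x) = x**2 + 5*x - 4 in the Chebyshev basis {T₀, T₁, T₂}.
(-7/2)T₀ + (5)T₁ + (1/2)T₂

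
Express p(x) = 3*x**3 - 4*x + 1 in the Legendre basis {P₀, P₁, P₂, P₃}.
P₀ + (-11/5)P₁ + (6/5)P₃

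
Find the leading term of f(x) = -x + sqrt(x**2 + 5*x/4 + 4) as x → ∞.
5/8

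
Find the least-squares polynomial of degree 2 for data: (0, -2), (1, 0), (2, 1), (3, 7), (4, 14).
-58/35 + (-27/70)x + (15/14)x²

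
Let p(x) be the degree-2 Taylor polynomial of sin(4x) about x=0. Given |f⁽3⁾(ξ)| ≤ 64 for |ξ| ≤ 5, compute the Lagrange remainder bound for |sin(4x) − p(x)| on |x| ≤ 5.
4000/3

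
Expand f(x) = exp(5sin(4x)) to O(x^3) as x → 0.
1 + 20*x + 200*x**2 + O(x**3)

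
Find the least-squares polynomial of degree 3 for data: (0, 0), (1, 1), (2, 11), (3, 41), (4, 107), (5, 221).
-1/14 + (53/28)x + (-39/14)x² + (9/4)x³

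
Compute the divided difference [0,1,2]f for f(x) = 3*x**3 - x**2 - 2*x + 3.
8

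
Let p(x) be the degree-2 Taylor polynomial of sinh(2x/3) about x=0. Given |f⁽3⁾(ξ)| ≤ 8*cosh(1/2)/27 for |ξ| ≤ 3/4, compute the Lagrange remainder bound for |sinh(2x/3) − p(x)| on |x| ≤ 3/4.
cosh(1/2)/48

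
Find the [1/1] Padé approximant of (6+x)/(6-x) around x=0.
(x/6 + 1)/(1 - x/6)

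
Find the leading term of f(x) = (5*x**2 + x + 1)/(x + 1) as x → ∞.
5*x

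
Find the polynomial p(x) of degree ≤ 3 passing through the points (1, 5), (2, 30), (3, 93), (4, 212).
3*x**3 + x**2 + x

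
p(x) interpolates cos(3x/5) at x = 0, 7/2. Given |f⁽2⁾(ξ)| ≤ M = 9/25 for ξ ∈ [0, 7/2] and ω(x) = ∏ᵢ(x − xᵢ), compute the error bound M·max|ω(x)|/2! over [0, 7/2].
441/800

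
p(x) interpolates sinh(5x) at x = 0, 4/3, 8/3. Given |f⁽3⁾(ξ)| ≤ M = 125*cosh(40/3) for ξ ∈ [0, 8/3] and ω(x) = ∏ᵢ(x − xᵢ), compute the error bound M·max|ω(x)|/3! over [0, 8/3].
8000*sqrt(3)*cosh(40/3)/729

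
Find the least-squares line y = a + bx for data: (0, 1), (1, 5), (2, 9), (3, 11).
a = 7/5, b = 17/5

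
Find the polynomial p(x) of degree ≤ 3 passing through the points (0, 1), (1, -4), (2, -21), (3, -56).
-x**3 - 3*x**2 - x + 1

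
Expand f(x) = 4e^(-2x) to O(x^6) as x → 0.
4 - 8*x + 8*x**2 - 16*x**3/3 + 8*x**4/3 - 16*x**5/15 + O(x**6)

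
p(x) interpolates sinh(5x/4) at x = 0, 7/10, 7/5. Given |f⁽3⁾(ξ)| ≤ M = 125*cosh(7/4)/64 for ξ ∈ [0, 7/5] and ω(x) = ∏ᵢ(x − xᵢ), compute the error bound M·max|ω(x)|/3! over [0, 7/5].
343*sqrt(3)*cosh(7/4)/13824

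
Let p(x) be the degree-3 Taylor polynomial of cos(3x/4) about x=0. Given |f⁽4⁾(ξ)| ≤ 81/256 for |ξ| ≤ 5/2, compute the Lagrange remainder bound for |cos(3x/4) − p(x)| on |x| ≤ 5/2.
16875/32768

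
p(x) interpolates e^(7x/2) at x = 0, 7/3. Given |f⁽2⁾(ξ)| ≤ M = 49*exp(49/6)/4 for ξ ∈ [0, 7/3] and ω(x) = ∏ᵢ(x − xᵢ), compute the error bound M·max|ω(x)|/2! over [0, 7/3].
2401*exp(49/6)/288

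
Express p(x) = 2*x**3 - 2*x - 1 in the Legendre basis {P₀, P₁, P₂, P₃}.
-P₀ + (-4/5)P₁ + (4/5)P₃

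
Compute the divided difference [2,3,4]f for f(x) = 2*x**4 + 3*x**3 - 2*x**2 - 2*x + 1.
135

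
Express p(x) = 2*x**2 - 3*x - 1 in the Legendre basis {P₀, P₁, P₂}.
(-1/3)P₀ + (-3)P₁ + (4/3)P₂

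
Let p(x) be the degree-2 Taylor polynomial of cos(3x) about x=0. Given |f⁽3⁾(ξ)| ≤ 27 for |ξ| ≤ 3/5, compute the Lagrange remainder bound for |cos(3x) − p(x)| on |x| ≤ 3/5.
243/250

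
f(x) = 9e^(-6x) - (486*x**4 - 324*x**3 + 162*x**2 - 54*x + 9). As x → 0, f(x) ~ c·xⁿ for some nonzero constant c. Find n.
5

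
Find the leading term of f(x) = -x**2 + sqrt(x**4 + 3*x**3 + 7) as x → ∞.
3*x/2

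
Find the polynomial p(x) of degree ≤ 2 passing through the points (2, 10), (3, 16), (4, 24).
x**2 + x + 4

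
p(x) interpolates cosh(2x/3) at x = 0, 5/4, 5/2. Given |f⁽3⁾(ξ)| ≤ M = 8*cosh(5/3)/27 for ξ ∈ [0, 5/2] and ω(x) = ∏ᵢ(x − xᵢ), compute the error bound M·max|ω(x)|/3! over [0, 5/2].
125*sqrt(3)*cosh(5/3)/5832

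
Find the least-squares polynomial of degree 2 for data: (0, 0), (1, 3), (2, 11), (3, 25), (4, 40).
-11/35 + (57/35)x + (15/7)x²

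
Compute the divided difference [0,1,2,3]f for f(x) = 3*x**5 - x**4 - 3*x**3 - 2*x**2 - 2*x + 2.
66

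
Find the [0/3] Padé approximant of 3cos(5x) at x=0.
3/(25*x**2/2 + 1)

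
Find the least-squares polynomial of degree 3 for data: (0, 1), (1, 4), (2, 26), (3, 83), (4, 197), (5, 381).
22/21 + (-61/126)x + (37/84)x² + (107/36)x³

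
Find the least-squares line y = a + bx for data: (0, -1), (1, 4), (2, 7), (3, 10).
a = -2/5, b = 18/5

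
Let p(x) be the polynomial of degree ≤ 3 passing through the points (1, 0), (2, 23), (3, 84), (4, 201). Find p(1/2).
-23/8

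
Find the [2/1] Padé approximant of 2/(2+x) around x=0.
1/(x/2 + 1)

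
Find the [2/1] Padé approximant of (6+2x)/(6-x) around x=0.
(x/3 + 1)/(1 - x/6)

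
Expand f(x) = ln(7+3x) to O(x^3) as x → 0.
log(7) + 3*x/7 - 9*x**2/98 + O(x**3)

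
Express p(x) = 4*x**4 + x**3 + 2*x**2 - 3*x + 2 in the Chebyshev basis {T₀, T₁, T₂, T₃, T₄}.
(9/2)T₀ + (-9/4)T₁ + (3)T₂ + (1/4)T₃ + (1/2)T₄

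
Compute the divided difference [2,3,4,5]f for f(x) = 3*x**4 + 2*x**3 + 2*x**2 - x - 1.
44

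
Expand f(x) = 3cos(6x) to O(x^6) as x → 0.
3 - 54*x**2 + 162*x**4 + O(x**6)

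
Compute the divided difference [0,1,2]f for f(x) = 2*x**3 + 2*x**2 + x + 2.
8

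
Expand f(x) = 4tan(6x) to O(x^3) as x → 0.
24*x + O(x**3)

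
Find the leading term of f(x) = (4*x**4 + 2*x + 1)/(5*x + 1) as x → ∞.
4*x**3/5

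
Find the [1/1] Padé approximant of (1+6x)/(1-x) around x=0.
(6*x + 1)/(1 - x)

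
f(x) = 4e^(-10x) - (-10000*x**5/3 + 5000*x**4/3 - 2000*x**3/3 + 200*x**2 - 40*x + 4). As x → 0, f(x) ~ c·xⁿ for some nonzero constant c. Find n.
6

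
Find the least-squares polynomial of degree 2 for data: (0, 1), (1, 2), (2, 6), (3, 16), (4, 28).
1 + (-6/5)x + (2)x²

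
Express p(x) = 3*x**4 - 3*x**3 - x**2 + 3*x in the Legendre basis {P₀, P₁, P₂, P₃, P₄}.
(4/15)P₀ + (6/5)P₁ + (22/21)P₂ + (-6/5)P₃ + (24/35)P₄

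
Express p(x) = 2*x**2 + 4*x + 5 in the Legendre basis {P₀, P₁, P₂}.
(17/3)P₀ + (4)P₁ + (4/3)P₂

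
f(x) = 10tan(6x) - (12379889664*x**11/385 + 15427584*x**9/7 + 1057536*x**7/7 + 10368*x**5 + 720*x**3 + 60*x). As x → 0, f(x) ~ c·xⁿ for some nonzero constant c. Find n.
13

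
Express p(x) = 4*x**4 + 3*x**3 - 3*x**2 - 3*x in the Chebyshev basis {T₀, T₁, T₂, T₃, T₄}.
(-3/4)T₁ + (1/2)T₂ + (3/4)T₃ + (1/2)T₄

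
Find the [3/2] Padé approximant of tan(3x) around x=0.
(-9*x**3/5 + 3*x)/(1 - 18*x**2/5)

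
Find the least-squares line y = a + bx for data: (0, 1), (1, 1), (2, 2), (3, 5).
a = 3/10, b = 13/10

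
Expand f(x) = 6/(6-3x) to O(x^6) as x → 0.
1 + x/2 + x**2/4 + x**3/8 + x**4/16 + x**5/32 + O(x**6)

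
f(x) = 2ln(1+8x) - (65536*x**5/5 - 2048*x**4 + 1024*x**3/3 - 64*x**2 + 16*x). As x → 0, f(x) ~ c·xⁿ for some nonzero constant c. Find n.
6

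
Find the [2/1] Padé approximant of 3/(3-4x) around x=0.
1/(1 - 4*x/3)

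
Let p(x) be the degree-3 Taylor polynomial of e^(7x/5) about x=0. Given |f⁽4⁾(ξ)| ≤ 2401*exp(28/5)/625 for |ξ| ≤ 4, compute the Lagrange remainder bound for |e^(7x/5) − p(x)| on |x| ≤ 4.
76832*exp(28/5)/1875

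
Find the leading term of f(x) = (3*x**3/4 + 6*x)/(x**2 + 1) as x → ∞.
3*x/4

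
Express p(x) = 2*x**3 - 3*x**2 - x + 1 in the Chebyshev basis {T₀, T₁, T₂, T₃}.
(-1/2)T₀ + (1/2)T₁ + (-3/2)T₂ + (1/2)T₃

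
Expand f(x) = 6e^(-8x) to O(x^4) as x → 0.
6 - 48*x + 192*x**2 - 512*x**3 + O(x**4)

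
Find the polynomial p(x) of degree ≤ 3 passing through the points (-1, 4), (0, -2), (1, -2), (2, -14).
-3*x**3 + 3*x**2 - 2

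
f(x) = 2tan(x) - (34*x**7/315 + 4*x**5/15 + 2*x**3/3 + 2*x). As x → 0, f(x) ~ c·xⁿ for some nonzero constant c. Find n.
9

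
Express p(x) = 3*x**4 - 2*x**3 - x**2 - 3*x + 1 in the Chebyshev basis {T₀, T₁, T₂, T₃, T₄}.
(13/8)T₀ + (-9/2)T₁ + T₂ + (-1/2)T₃ + (3/8)T₄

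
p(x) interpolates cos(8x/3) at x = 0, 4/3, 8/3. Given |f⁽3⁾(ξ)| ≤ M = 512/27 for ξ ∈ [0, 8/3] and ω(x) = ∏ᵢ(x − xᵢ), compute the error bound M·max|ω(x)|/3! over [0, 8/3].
32768*sqrt(3)/19683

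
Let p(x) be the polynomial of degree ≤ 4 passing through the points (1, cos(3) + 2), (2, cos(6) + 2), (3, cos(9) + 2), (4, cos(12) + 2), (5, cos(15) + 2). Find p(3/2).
35*cos(3)/128 - 5*cos(15)/128 + 7*cos(12)/32 - 35*cos(9)/64 + 35*cos(6)/32 + 2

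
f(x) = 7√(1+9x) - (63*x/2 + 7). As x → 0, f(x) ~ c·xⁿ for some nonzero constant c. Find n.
2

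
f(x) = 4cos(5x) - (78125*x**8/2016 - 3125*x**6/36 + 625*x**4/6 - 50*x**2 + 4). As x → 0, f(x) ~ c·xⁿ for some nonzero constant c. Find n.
10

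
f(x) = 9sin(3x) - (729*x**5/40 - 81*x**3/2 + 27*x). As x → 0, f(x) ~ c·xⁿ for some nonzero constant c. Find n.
7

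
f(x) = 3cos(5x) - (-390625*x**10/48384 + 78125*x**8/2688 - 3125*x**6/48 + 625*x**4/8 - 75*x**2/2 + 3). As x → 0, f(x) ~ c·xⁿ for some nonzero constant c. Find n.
12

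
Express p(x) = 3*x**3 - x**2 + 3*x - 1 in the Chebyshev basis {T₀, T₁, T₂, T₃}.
(-3/2)T₀ + (21/4)T₁ + (-1/2)T₂ + (3/4)T₃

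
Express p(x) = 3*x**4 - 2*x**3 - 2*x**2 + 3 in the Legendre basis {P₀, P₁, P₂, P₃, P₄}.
(44/15)P₀ + (-6/5)P₁ + (8/21)P₂ + (-4/5)P₃ + (24/35)P₄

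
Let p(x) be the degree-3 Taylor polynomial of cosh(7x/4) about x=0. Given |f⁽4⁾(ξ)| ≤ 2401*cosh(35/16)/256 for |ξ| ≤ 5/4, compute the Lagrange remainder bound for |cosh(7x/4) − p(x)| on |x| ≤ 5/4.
1500625*cosh(35/16)/1572864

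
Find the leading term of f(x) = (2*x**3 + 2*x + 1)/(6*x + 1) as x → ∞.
x**2/3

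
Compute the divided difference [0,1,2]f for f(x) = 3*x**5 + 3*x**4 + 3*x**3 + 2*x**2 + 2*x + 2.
77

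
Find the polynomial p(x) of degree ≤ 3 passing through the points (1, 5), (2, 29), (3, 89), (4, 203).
3*x**3 + 3*x - 1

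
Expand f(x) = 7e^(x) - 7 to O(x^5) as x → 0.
7*x + 7*x**2/2 + 7*x**3/6 + 7*x**4/24 + O(x**5)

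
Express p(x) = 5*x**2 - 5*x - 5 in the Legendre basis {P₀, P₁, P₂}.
(-10/3)P₀ + (-5)P₁ + (10/3)P₂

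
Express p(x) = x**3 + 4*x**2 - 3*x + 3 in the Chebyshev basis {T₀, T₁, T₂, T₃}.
(5)T₀ + (-9/4)T₁ + (2)T₂ + (1/4)T₃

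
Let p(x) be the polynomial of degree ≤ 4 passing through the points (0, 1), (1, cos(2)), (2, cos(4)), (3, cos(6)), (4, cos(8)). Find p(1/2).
35*cos(2)/32 - 5*cos(8)/128 + 7*cos(6)/32 + 35/128 - 35*cos(4)/64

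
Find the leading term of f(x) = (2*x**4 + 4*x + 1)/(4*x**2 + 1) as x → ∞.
x**2/2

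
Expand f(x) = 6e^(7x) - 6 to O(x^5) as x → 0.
42*x + 147*x**2 + 343*x**3 + 2401*x**4/4 + O(x**5)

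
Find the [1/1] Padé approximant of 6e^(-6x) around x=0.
(6 - 18*x)/(3*x + 1)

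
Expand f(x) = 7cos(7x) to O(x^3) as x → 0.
7 - 343*x**2/2 + O(x**3)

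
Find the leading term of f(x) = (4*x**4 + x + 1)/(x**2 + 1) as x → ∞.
4*x**2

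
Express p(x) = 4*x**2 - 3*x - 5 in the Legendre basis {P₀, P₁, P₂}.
(-11/3)P₀ + (-3)P₁ + (8/3)P₂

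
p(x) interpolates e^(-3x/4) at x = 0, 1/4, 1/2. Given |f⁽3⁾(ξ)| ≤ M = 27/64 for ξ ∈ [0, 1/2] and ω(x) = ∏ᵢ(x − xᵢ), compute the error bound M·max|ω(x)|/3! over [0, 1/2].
sqrt(3)/4096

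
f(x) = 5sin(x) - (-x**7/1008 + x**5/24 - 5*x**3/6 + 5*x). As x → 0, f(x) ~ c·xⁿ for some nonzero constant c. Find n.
9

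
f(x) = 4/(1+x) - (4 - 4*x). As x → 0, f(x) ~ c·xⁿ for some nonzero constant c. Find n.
2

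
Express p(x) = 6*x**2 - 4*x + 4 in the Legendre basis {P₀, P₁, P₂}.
(6)P₀ + (-4)P₁ + (4)P₂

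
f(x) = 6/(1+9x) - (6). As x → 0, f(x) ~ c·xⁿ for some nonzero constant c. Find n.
1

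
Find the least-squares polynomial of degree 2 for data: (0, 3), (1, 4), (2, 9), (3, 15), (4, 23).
96/35 + (57/70)x + (15/14)x²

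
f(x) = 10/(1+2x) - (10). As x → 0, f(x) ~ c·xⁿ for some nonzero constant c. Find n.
1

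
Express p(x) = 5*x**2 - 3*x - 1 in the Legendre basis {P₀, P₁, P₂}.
(2/3)P₀ + (-3)P₁ + (10/3)P₂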